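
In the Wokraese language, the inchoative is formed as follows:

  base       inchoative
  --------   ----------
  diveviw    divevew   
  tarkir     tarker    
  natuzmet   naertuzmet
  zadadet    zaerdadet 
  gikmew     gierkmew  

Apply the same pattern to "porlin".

diveviw and gikmew both end in -w yet inflect differently (divevew, gierkmew), so the final letter is not what conditions the rule; the last vowel is.
"porlin" has last vowel 'i'. The stems whose last vowel is 'i' (diveviw → divevew, tarkir → tarker) change the last vowel to 'e'.
The other pattern: stems whose last vowel is 'e' insert -er- after the first vowel.
So porlin → porlen.

porlen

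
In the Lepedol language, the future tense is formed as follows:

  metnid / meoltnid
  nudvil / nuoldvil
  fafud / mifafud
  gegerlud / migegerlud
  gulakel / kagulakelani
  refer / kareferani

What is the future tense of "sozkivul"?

metnid and fafud both end in -d yet inflect differently (meoltnid, mifafud), so the final letter is not what conditions the rule; the last vowel is.
"sozkivul" has last vowel 'u'. The stems whose last vowel is 'u' (fafud → mifafud, gegerlud → migegerlud) add the prefix mi-.
The other patterns: stems whose last vowel is 'i' insert -ol- after the first vowel; stems whose last vowel is 'e' add ka- … -ani around the stem.
So sozkivul → misozkivul.

misozkivul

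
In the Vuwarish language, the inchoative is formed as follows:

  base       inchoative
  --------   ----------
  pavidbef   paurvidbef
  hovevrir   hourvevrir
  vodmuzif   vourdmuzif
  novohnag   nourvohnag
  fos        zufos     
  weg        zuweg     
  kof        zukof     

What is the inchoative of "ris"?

"ris" has 1 vowel. The stems with 1 vowel (fos → zufos, weg → zuweg, kof → zukof) add the prefix zu-.
So ris → zuris.

zuris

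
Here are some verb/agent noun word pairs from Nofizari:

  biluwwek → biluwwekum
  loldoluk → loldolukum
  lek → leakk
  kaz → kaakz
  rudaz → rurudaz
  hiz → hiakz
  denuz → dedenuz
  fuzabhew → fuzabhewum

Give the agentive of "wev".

"wev" has 1 vowel. The stems with 1 vowel (kaz → kaakz, lek → leakk, hiz → hiakz) insert -ak- after the first vowel.
The other patterns: stems with 2 vowels repeat the first consonant+vowel as a prefix; stems with 3 vowels add -um.
So wev → weakv.

weakv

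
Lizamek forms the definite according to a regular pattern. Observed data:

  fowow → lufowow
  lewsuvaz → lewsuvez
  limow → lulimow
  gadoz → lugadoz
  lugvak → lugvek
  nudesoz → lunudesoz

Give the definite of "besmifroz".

nudesoz and lewsuvaz both end in -z yet inflect differently (lunudesoz, lewsuvez), so the final letter is not what conditions the rule; the last vowel is.
"besmifroz" has last vowel 'o'. The stems whose last vowel is 'o' (limow → lulimow, nudesoz → lunudesoz, fowow → lufowow) add the prefix lu-.
The other pattern: stems whose last vowel is 'a' change the last vowel to 'e'.
So besmifroz → lubesmifroz.

lubesmifroz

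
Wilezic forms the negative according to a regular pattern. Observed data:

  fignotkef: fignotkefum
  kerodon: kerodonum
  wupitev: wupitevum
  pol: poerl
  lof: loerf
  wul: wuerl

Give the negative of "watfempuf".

watfempufum

"watfempuf" has 3 vowels. The stems with 3 vowels (fignotkef → fignotkefum, kerodon → kerodonum, wupitev → wupitevum) add -um.
So watfempuf → watfempufum.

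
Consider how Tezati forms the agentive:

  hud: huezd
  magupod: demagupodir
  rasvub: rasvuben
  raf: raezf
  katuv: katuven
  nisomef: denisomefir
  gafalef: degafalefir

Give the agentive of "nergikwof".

denergikwofir

raf and nisomef both end in -f yet inflect differently (raezf, denisomefir), so the final letter is not what conditions the rule; the number of vowels is.
"nergikwof" has 3 vowels. The stems with 3 vowels (nisomef → denisomefir, magupod → demagupodir, gafalef → degafalefir) add de- … -ir around the stem.
So nergikwof → denergikwofir.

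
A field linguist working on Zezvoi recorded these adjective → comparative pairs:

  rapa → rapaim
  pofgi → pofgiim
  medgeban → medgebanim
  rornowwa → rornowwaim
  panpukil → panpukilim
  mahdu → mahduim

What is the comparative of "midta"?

midtaim

Every pair shown (rapa → rapaim, pofgi → pofgiim, medgeban → medgebanim, …) follows the same rule: add -im.
So midta → midtaim.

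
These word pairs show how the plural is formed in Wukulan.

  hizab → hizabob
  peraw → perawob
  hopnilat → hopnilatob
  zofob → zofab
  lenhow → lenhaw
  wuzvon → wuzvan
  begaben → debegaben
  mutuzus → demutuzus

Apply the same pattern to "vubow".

hizab and zofob both end in -b yet inflect differently (hizabob, zofab), so the final letter is not what conditions the rule; the last vowel is.
"vubow" has last vowel 'o'. The stems whose last vowel is 'o' (zofob → zofab, lenhow → lenhaw, wuzvon → wuzvan) change the last vowel to 'a'.
So vubow → vubaw.

vubaw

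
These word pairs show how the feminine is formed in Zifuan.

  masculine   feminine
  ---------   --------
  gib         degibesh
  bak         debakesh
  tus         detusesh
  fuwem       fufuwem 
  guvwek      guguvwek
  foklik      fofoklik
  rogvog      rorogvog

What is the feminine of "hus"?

bak and guvwek both end in -k yet inflect differently (debakesh, guguvwek), so the final letter is not what conditions the rule; the number of vowels is.
"hus" has 1 vowel. The stems with 1 vowel (gib → degibesh, bak → debakesh, tus → detusesh) add de- … -esh around the stem.
So hus → dehusesh.

dehusesh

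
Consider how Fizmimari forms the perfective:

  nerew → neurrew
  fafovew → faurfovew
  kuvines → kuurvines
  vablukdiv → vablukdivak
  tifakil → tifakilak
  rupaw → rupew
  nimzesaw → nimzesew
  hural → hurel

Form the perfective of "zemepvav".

nerew and rupaw both end in -w yet inflect differently (neurrew, rupew), so the final letter is not what conditions the rule; the last vowel is.
"zemepvav" has last vowel 'a'. The stems whose last vowel is 'a' (rupaw → rupew, nimzesaw → nimzesew, hural → hurel) change the last vowel to 'e'.
The other patterns: stems whose last vowel is 'e' insert -ur- after the first vowel; stems whose last vowel is 'i' add -ak.
So zemepvav → zemepvev.

zemepvev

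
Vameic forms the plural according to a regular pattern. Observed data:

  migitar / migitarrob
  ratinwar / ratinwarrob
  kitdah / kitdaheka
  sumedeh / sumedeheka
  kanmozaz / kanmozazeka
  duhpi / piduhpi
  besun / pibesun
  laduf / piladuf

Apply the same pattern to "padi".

migitar and kitdah both have last vowel 'a' yet inflect differently (migitarrob, kitdaheka), so the last vowel is not what conditions the rule; the final letter is.
"padi" ends in -i. The one such stem in the data (duhpi → piduhpi) adds the prefix pi-, so the same rule applies.
So padi → pipadi.

pipadi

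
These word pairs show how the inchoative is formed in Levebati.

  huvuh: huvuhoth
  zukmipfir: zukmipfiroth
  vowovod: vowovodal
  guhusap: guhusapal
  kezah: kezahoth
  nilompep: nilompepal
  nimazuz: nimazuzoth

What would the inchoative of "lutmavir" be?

guhusap and kezah both have last vowel 'a' yet inflect differently (guhusapal, kezahoth), so the last vowel is not what conditions the rule; the final letter is.
"lutmavir" ends in -r. The one such stem in the data (zukmipfir → zukmipfiroth) adds -oth, so the same rule applies.
So lutmavir → lutmaviroth.

lutmaviroth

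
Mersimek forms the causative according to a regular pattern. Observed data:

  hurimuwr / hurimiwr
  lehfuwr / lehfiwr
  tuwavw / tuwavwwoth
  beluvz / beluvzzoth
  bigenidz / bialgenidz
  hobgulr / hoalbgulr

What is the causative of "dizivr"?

dizivrroth

beluvz and bigenidz both end in -z yet inflect differently (beluvzzoth, bialgenidz), so the final letter is not what conditions the rule; the second-to-last letter is.
"dizivr" has second-to-last letter 'v'. The stems whose second-to-last letter is 'v' (tuwavw → tuwavwwoth, beluvz → beluvzzoth) double the final consonant and add -oth.
The other patterns: stems whose second-to-last letter is 'w' change the last vowel to 'i'; stems whose second-to-last letter is 'd' or 'l' insert -al- after the first vowel.
So dizivr → dizivrroth.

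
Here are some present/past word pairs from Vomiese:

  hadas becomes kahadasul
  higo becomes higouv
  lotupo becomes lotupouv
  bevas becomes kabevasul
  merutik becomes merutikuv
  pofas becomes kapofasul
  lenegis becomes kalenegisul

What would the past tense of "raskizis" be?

karaskizisul

"raskizis" ends in -s. The stems ending in -s (pofas → kapofasul, hadas → kahadasul, lenegis → kalenegisul) add ka- … -ul around the stem.
So raskizis → karaskizisul.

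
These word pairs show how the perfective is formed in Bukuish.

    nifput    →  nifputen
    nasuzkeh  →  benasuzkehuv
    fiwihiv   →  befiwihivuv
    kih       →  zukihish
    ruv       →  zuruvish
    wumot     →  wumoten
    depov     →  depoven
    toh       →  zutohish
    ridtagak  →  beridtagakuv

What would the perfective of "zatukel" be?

ruv and depov both end in -v yet inflect differently (zuruvish, depoven), so the final letter is not what conditions the rule; the number of vowels is.
"zatukel" has 3 vowels. The stems with 3 vowels (fiwihiv → befiwihivuv, ridtagak → beridtagakuv, nasuzkeh → benasuzkehuv) add be- … -uv around the stem.
So zatukel → bezatukeluv.

bezatukeluv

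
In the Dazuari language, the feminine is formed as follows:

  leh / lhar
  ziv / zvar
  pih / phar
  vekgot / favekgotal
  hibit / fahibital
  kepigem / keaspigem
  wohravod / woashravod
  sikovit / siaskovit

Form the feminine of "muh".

mhar

vekgot and sikovit both end in -t yet inflect differently (favekgotal, siaskovit), so the final letter is not what conditions the rule; the number of vowels is.
"muh" has 1 vowel. The stems with 1 vowel (leh → lhar, ziv → zvar, pih → phar) delete the last vowel and add -ar.
The other patterns: stems with 2 vowels add fa- … -al around the stem; stems with 3 vowels insert -as- after the first vowel.
So muh → mhar.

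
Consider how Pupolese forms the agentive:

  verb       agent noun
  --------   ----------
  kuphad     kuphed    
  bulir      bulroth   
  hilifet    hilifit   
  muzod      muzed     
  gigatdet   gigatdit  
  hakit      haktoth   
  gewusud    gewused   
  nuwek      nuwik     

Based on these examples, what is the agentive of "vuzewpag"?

hakit and hilifet both end in -t yet inflect differently (haktoth, hilifit), so the final letter is not what conditions the rule; the last vowel is.
"vuzewpag" has last vowel 'a'. The one such stem in the data (kuphad → kuphed) changes the last vowel to 'e' (as do muzod, gewusud), so the same rule applies.
So vuzewpag → vuzewpeg.

vuzewpeg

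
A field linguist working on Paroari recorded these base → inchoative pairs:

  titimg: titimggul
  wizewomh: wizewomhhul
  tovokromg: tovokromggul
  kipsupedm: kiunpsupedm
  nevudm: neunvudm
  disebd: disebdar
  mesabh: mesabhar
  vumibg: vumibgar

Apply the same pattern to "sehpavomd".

wizewomh and mesabh both end in -h yet inflect differently (wizewomhhul, mesabhar), so the final letter is not what conditions the rule; the second-to-last letter is.
"sehpavomd" has second-to-last letter 'm'. The stems whose second-to-last letter is 'm' (titimg → titimggul, wizewomh → wizewomhhul, tovokromg → tovokromggul) double the final consonant and add -ul.
The other patterns: stems whose second-to-last letter is 'd' insert -un- after the first vowel; stems whose second-to-last letter is 'b' add -ar.
So sehpavomd → sehpavomddul.

sehpavomddul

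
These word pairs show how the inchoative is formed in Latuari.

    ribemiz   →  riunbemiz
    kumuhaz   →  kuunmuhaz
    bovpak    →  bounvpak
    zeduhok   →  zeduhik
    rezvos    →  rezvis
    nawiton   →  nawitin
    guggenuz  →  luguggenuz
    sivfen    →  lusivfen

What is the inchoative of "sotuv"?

"sotuv" has last vowel 'u'. The one such stem in the data (guggenuz → luguggenuz) adds the prefix lu-, so the same rule applies.
So sotuv → lusotuv.

lusotuv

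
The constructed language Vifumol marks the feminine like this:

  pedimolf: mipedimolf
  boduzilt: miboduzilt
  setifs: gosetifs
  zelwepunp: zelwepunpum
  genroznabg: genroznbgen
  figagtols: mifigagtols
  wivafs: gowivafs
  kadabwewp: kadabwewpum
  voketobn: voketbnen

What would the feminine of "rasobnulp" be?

mirasobnulp

setifs and figagtols both end in -s yet inflect differently (gosetifs, mifigagtols), so the final letter is not what conditions the rule; the second-to-last letter is.
"rasobnulp" has second-to-last letter 'l'. The stems whose second-to-last letter is 'l' (boduzilt → miboduzilt, figagtols → mifigagtols, pedimolf → mipedimolf) add the prefix mi-.
So rasobnulp → mirasobnulp.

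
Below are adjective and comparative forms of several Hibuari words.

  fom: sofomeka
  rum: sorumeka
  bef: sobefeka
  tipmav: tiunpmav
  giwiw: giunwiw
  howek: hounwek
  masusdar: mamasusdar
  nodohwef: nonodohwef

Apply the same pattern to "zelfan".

zeunlfan

bef and nodohwef both end in -f yet inflect differently (sobefeka, nonodohwef), so the final letter is not what conditions the rule; the number of vowels is.
"zelfan" has 2 vowels. The stems with 2 vowels (tipmav → tiunpmav, giwiw → giunwiw, howek → hounwek) insert -un- after the first vowel.
The other patterns: stems with 1 vowel add so- … -eka around the stem; stems with 3 vowels repeat the first consonant+vowel as a prefix.
So zelfan → zeunlfan.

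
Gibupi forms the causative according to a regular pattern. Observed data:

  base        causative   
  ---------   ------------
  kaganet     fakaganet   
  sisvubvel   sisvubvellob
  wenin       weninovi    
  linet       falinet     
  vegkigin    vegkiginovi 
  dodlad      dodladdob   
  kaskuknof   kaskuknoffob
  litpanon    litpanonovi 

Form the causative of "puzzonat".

fapuzzonat

"puzzonat" ends in -t. The stems ending in -t (linet → falinet, kaganet → fakaganet) add the prefix fa-.
So puzzonat → fapuzzonat.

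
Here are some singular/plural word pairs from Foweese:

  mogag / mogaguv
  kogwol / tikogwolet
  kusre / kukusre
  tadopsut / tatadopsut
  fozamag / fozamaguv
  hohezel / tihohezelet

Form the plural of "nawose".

hohezel and kusre both have last vowel 'e' yet inflect differently (tihohezelet, kukusre), so the last vowel is not what conditions the rule; the final letter is.
"nawose" ends in -e. The one such stem in the data (kusre → kukusre) repeats the first consonant+vowel as a prefix (as does tadopsut), so the same rule applies.
The other patterns: stems ending in -g add -uv; stems ending in -l add ti- … -et around the stem.
So nawose → nanawose.

nanawose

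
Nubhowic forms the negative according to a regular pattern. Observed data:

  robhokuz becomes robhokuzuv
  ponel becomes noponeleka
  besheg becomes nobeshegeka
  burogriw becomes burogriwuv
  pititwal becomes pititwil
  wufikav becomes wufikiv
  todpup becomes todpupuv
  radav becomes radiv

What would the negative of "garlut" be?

"garlut" has last vowel 'u'. The stems whose last vowel is 'u' (robhokuz → robhokuzuv, todpup → todpupuv) add -uv.
The other patterns: stems whose last vowel is 'a' change the last vowel to 'i'; stems whose last vowel is 'e' add no- … -eka around the stem.
So garlut → garlutuv.

garlutuv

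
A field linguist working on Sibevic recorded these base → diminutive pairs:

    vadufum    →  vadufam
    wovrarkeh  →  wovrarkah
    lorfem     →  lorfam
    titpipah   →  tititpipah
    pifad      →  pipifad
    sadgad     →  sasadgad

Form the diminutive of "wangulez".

wangulaz

titpipah and wovrarkeh both end in -h yet inflect differently (tititpipah, wovrarkah), so the final letter is not what conditions the rule; the last vowel is.
"wangulez" has last vowel 'e'. The stems whose last vowel is 'e' (wovrarkeh → wovrarkah, lorfem → lorfam) change the last vowel to 'a'.
So wangulez → wangulaz.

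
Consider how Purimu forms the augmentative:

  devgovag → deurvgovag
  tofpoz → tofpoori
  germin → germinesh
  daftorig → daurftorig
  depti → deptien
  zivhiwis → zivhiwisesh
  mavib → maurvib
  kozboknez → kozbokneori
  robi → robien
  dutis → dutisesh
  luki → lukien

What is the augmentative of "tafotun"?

depti and zivhiwis both have last vowel 'i' yet inflect differently (deptien, zivhiwisesh), so the last vowel is not what conditions the rule; the final letter is.
"tafotun" ends in -n. The one such stem in the data (germin → germinesh) adds -esh, so the same rule applies.
The other patterns: stems ending in -i add -en; stems ending in -z drop the final letter and add -ori; stems ending in -b or -g insert -ur- after the first vowel.
So tafotun → tafotunesh.

tafotunesh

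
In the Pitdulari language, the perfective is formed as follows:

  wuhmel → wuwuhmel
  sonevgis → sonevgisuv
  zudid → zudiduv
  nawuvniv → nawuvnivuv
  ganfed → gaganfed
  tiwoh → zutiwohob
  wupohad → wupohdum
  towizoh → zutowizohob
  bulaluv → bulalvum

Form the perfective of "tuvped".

tutuvped

wupohad and ganfed both end in -d yet inflect differently (wupohdum, gaganfed), so the final letter is not what conditions the rule; the last vowel is.
"tuvped" has last vowel 'e'. The stems whose last vowel is 'e' (ganfed → gaganfed, wuhmel → wuwuhmel) repeat the first consonant+vowel as a prefix.
So tuvped → tutuvped.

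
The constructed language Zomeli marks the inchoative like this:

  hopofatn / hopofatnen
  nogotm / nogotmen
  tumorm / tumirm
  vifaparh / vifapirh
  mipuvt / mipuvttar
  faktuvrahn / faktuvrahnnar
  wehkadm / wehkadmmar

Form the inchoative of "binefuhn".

binefuhnnar

nogotm and tumorm both end in -m yet inflect differently (nogotmen, tumirm), so the final letter is not what conditions the rule; the second-to-last letter is.
"binefuhn" has second-to-last letter 'h'. The one such stem in the data (faktuvrahn → faktuvrahnnar) doubles the final consonant and adds -ar (as do mipuvt, wehkadm), so the same rule applies.
So binefuhn → binefuhnnar.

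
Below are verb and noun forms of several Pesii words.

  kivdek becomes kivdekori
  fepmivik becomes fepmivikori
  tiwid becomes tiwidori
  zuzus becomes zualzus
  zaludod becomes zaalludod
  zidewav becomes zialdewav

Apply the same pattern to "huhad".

tiwid and zaludod both end in -d yet inflect differently (tiwidori, zaalludod), so the final letter is not what conditions the rule; the last vowel is.
"huhad" has last vowel 'a'. The one such stem in the data (zidewav → zialdewav) inserts -al- after the first vowel (as do zuzus, zaludod), so the same rule applies.
So huhad → hualhad.

hualhad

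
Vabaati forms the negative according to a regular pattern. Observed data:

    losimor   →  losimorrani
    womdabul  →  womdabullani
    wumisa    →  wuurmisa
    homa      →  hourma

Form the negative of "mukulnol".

"mukulnol" ends in a consonant. The stems ending in a consonant (losimor → losimorrani, womdabul → womdabullani) double the final consonant and add -ani.
So mukulnol → mukulnollani.

mukulnollani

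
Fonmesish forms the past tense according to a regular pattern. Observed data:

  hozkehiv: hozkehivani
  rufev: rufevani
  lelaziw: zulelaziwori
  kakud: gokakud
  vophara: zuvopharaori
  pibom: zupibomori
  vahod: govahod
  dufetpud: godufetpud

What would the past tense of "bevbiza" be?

vahod and pibom both have last vowel 'o' yet inflect differently (govahod, zupibomori), so the last vowel is not what conditions the rule; the final letter is.
"bevbiza" ends in -a. The one such stem in the data (vophara → zuvopharaori) adds zu- … -ori around the stem, so the same rule applies.
So bevbiza → zubevbizaori.

zubevbizaori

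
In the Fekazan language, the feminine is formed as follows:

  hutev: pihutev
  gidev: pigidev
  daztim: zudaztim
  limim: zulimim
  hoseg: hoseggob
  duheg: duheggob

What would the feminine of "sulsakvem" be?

hutev and hoseg both have last vowel 'e' yet inflect differently (pihutev, hoseggob), so the last vowel is not what conditions the rule; the final letter is.
"sulsakvem" ends in -m. The stems ending in -m (daztim → zudaztim, limim → zulimim) add the prefix zu-.
The other patterns: stems ending in -v add the prefix pi-; stems ending in -g double the final consonant and add -ob.
So sulsakvem → zusulsakvem.

zusulsakvem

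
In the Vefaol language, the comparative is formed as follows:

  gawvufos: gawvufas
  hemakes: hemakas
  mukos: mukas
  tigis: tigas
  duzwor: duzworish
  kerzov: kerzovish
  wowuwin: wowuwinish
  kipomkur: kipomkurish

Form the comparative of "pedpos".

gawvufos and duzwor both have last vowel 'o' yet inflect differently (gawvufas, duzworish), so the last vowel is not what conditions the rule; the final letter is.
"pedpos" ends in -s. The stems ending in -s (gawvufos → gawvufas, hemakes → hemakas, mukos → mukas) change the last vowel to 'a'.
So pedpos → pedpas.

pedpas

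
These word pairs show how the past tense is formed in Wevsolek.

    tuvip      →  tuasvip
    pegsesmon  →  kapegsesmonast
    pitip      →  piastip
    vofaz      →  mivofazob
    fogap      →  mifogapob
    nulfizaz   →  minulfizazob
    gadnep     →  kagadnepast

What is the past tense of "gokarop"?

kagokaropast

"gokarop" has last vowel 'o'. The one such stem in the data (pegsesmon → kapegsesmonast) adds ka- … -ast around the stem, so the same rule applies.
So gokarop → kagokaropast.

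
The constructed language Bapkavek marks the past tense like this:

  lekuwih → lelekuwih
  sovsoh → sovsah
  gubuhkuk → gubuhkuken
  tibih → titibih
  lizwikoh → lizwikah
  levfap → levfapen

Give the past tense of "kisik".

lekuwih and sovsoh both end in -h yet inflect differently (lelekuwih, sovsah), so the final letter is not what conditions the rule; the last vowel is.
"kisik" has last vowel 'i'. The stems whose last vowel is 'i' (lekuwih → lelekuwih, tibih → titibih) repeat the first consonant+vowel as a prefix.
The other patterns: stems whose last vowel is 'o' change the last vowel to 'a'; stems whose last vowel is 'a' or 'u' add -en.
So kisik → kikisik.

kikisik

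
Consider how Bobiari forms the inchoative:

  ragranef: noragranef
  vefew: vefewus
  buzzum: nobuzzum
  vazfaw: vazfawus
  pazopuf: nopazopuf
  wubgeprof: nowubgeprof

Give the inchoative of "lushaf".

nolushaf

ragranef and vefew both have last vowel 'e' yet inflect differently (noragranef, vefewus), so the last vowel is not what conditions the rule; the final letter is.
"lushaf" ends in -f. The stems ending in -f (pazopuf → nopazopuf, wubgeprof → nowubgeprof, ragranef → noragranef) add the prefix no-.
The other pattern: stems ending in -w add -us.
So lushaf → nolushaf.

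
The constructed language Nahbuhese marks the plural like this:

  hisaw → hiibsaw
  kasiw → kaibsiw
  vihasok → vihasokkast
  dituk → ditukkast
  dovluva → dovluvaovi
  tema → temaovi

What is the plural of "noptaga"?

hisaw and dovluva both have last vowel 'a' yet inflect differently (hiibsaw, dovluvaovi), so the last vowel is not what conditions the rule; the final letter is.
"noptaga" ends in -a. The stems ending in -a (dovluva → dovluvaovi, tema → temaovi) add -ovi.
The other patterns: stems ending in -w insert -ib- after the first vowel; stems ending in -k double the final consonant and add -ast.
So noptaga → noptagaovi.

noptagaovi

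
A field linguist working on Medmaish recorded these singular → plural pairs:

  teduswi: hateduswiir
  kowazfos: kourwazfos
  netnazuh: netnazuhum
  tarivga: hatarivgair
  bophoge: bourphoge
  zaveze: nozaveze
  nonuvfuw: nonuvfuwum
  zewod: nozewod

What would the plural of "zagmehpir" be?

nozagmehpir

zaveze and bophoge both end in -e yet inflect differently (nozaveze, bourphoge), so the final letter is not what conditions the rule; the first letter is.
"zagmehpir" begins with z-. The stems beginning with z- (zewod → nozewod, zaveze → nozaveze) add the prefix no-.
So zagmehpir → nozagmehpir.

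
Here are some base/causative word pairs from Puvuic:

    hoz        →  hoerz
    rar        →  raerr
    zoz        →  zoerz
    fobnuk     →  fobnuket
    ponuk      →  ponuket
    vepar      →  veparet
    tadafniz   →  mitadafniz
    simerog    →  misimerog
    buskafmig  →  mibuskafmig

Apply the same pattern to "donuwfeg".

midonuwfeg

rar and vepar both end in -r yet inflect differently (raerr, veparet), so the final letter is not what conditions the rule; the number of vowels is.
"donuwfeg" has 3 vowels. The stems with 3 vowels (tadafniz → mitadafniz, simerog → misimerog, buskafmig → mibuskafmig) add the prefix mi-.
The other patterns: stems with 1 vowel insert -er- after the first vowel; stems with 2 vowels add -et.
So donuwfeg → midonuwfeg.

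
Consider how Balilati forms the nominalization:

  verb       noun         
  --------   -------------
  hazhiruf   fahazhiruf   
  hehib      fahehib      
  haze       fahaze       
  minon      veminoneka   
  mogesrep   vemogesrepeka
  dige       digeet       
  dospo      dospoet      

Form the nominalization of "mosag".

vemosageka

"mosag" begins with m-. The stems beginning with m- (minon → veminoneka, mogesrep → vemogesrepeka) add ve- … -eka around the stem.
The other patterns: stems beginning with h- add the prefix fa-; stems beginning with d- add -et.
So mosag → vemosageka.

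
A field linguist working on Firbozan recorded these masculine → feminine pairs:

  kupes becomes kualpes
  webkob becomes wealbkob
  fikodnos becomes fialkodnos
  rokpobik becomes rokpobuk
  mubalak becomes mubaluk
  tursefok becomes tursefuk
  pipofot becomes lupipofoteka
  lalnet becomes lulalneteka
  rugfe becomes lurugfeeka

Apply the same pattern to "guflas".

webkob and tursefok both have last vowel 'o' yet inflect differently (wealbkob, tursefuk), so the last vowel is not what conditions the rule; the final letter is.
"guflas" ends in -s. The stems ending in -s (kupes → kualpes, fikodnos → fialkodnos) insert -al- after the first vowel.
So guflas → gualflas.

gualflas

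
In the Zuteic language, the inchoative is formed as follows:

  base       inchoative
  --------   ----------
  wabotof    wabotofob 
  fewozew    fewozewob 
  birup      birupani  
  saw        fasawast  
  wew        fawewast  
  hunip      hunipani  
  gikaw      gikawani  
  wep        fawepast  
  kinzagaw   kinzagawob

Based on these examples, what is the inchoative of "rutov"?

rutovani

wep and birup both end in -p yet inflect differently (fawepast, birupani), so the final letter is not what conditions the rule; the number of vowels is.
"rutov" has 2 vowels. The stems with 2 vowels (birup → birupani, gikaw → gikawani, hunip → hunipani) add -ani.
The other patterns: stems with 1 vowel add fa- … -ast around the stem; stems with 3 vowels add -ob.
So rutov → rutovani.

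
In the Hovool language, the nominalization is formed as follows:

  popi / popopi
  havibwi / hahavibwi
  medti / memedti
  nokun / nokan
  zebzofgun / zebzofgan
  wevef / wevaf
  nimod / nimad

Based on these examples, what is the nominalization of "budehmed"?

budehmad

popi and nokun both have 2 vowels yet inflect differently (popopi, nokan), so the number of vowels is not what conditions the rule; the final letter is.
"budehmed" ends in -d. The one such stem in the data (nimod → nimad) changes the last vowel to 'a' (as do nokun, zebzofgun), so the same rule applies.
So budehmed → budehmad.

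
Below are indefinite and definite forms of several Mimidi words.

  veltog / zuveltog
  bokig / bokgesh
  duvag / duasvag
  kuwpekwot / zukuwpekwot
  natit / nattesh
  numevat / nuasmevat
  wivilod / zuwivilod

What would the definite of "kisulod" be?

zukisulod

kuwpekwot and natit both end in -t yet inflect differently (zukuwpekwot, nattesh), so the final letter is not what conditions the rule; the last vowel is.
"kisulod" has last vowel 'o'. The stems whose last vowel is 'o' (kuwpekwot → zukuwpekwot, veltog → zuveltog, wivilod → zuwivilod) add the prefix zu-.
The other patterns: stems whose last vowel is 'i' delete the last vowel and add -esh; stems whose last vowel is 'a' insert -as- after the first vowel.
So kisulod → zukisulod.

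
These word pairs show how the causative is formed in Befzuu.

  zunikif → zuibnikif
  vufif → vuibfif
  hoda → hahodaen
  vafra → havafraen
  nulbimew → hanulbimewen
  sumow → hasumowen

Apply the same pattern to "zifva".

vufif and vafra both begin with v- yet inflect differently (vuibfif, havafraen), so the first letter is not what conditions the rule; the final letter is.
"zifva" ends in -a. The stems ending in -a (hoda → hahodaen, vafra → havafraen) add ha- … -en around the stem.
The other pattern: stems ending in -f insert -ib- after the first vowel.
So zifva → hazifvaen.

hazifvaen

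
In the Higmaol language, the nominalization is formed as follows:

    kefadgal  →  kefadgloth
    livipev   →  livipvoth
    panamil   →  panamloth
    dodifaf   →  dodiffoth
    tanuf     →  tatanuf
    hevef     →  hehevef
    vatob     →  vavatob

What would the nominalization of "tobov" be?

dodifaf and tanuf both end in -f yet inflect differently (dodiffoth, tatanuf), so the final letter is not what conditions the rule; the number of vowels is.
"tobov" has 2 vowels. The stems with 2 vowels (tanuf → tatanuf, hevef → hehevef, vatob → vavatob) repeat the first consonant+vowel as a prefix.
The other pattern: stems with 3 vowels delete the last vowel and add -oth.
So tobov → totobov.

totobov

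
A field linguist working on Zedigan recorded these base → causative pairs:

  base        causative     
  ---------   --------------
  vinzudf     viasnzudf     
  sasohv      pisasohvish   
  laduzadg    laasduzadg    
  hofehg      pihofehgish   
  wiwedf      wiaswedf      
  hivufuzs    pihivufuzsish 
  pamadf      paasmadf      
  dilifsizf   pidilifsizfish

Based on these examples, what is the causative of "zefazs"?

laduzadg and hofehg both end in -g yet inflect differently (laasduzadg, pihofehgish), so the final letter is not what conditions the rule; the second-to-last letter is.
"zefazs" has second-to-last letter 'z'. The stems whose second-to-last letter is 'z' (hivufuzs → pihivufuzsish, dilifsizf → pidilifsizfish) add pi- … -ish around the stem.
So zefazs → pizefazsish.

pizefazsish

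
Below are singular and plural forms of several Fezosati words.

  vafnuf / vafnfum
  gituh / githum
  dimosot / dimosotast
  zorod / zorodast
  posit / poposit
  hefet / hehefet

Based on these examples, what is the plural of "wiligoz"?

wiligozast

"wiligoz" has last vowel 'o'. The stems whose last vowel is 'o' (zorod → zorodast, dimosot → dimosotast) add -ast.
The other patterns: stems whose last vowel is 'e' or 'i' repeat the first consonant+vowel as a prefix; stems whose last vowel is 'u' delete the last vowel and add -um.
So wiligoz → wiligozast.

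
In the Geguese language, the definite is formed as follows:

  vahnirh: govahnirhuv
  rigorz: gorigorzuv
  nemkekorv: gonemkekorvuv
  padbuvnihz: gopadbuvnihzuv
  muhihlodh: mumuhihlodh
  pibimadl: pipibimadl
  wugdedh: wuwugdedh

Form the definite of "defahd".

godefahduv

wugdedh and vahnirh both end in -h yet inflect differently (wuwugdedh, govahnirhuv), so the final letter is not what conditions the rule; the second-to-last letter is.
"defahd" has second-to-last letter 'h'. The one such stem in the data (padbuvnihz → gopadbuvnihzuv) adds go- … -uv around the stem, so the same rule applies.
So defahd → godefahduv.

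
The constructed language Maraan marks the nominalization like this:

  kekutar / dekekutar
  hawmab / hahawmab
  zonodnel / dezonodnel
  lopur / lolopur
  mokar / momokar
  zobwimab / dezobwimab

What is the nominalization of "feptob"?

hawmab and zobwimab both end in -b yet inflect differently (hahawmab, dezobwimab), so the final letter is not what conditions the rule; the number of vowels is.
"feptob" has 2 vowels. The stems with 2 vowels (hawmab → hahawmab, lopur → lolopur, mokar → momokar) repeat the first consonant+vowel as a prefix.
So feptob → fefeptob.

fefeptob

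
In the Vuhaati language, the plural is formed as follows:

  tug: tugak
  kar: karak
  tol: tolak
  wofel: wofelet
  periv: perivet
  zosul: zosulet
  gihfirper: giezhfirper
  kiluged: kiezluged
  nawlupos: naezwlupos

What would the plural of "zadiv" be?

tol and wofel both end in -l yet inflect differently (tolak, wofelet), so the final letter is not what conditions the rule; the number of vowels is.
"zadiv" has 2 vowels. The stems with 2 vowels (wofel → wofelet, periv → perivet, zosul → zosulet) add -et.
The other patterns: stems with 1 vowel add -ak; stems with 3 vowels insert -ez- after the first vowel.
So zadiv → zadivet.

zadivet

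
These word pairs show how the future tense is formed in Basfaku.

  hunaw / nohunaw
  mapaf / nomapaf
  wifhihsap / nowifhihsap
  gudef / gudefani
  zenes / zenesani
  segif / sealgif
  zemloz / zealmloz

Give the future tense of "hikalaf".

nohikalaf

mapaf and gudef both end in -f yet inflect differently (nomapaf, gudefani), so the final letter is not what conditions the rule; the last vowel is.
"hikalaf" has last vowel 'a'. The stems whose last vowel is 'a' (hunaw → nohunaw, mapaf → nomapaf, wifhihsap → nowifhihsap) add the prefix no-.
The other patterns: stems whose last vowel is 'e' add -ani; stems whose last vowel is 'i' or 'o' insert -al- after the first vowel.
So hikalaf → nohikalaf.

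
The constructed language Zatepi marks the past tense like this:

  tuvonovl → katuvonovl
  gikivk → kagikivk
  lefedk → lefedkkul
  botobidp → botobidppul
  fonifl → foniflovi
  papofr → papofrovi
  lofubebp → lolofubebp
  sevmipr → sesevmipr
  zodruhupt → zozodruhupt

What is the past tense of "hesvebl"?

"hesvebl" has second-to-last letter 'b'. The one such stem in the data (lofubebp → lolofubebp) repeats the first consonant+vowel as a prefix (as do sevmipr, zodruhupt), so the same rule applies.
The other patterns: stems whose second-to-last letter is 'v' add the prefix ka-; stems whose second-to-last letter is 'd' double the final consonant and add -ul; stems whose second-to-last letter is 'f' add -ovi.
So hesvebl → hehesvebl.

hehesvebl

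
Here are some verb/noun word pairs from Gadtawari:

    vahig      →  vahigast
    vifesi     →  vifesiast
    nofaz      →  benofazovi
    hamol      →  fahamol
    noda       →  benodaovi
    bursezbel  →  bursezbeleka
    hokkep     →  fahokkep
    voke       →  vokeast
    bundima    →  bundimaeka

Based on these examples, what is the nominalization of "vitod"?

vitodast

bursezbel and hamol both end in -l yet inflect differently (bursezbeleka, fahamol), so the final letter is not what conditions the rule; the first letter is.
"vitod" begins with v-. The stems beginning with v- (voke → vokeast, vahig → vahigast, vifesi → vifesiast) add -ast.
So vitod → vitodast.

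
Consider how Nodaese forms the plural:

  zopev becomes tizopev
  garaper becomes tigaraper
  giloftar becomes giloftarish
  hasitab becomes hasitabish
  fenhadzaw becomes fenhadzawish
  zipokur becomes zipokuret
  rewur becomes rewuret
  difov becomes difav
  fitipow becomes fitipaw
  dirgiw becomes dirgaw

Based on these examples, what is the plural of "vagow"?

vagaw

garaper and giloftar both end in -r yet inflect differently (tigaraper, giloftarish), so the final letter is not what conditions the rule; the last vowel is.
"vagow" has last vowel 'o'. The stems whose last vowel is 'o' (difov → difav, fitipow → fitipaw) change the last vowel to 'a'.
So vagow → vagaw.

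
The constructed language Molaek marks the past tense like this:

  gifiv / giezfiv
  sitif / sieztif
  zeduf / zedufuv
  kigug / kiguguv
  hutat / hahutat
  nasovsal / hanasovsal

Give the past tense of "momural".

sitif and zeduf both end in -f yet inflect differently (sieztif, zedufuv), so the final letter is not what conditions the rule; the last vowel is.
"momural" has last vowel 'a'. The stems whose last vowel is 'a' (hutat → hahutat, nasovsal → hanasovsal) add the prefix ha-.
The other patterns: stems whose last vowel is 'i' insert -ez- after the first vowel; stems whose last vowel is 'u' add -uv.
So momural → hamomural.

hamomural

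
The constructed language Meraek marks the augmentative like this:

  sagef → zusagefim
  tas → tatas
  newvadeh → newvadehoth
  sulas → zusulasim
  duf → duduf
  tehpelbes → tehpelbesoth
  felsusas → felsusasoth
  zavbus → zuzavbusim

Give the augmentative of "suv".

susuv

tas and zavbus both end in -s yet inflect differently (tatas, zuzavbusim), so the final letter is not what conditions the rule; the number of vowels is.
"suv" has 1 vowel. The stems with 1 vowel (duf → duduf, tas → tatas) repeat the first consonant+vowel as a prefix.
The other patterns: stems with 2 vowels add zu- … -im around the stem; stems with 3 vowels add -oth.
So suv → susuv.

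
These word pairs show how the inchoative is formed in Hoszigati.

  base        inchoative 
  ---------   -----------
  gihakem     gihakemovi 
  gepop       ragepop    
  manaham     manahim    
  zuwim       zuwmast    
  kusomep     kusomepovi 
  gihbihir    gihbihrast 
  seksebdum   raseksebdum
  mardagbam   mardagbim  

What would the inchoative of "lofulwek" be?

lofulwekovi

"lofulwek" has last vowel 'e'. The stems whose last vowel is 'e' (gihakem → gihakemovi, kusomep → kusomepovi) add -ovi.
So lofulwek → lofulwekovi.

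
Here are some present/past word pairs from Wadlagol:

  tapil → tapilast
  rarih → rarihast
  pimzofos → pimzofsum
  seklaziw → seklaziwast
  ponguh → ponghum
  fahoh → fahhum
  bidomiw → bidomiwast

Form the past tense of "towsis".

towsisast

rarih and ponguh both end in -h yet inflect differently (rarihast, ponghum), so the final letter is not what conditions the rule; the last vowel is.
"towsis" has last vowel 'i'. The stems whose last vowel is 'i' (bidomiw → bidomiwast, seklaziw → seklaziwast, tapil → tapilast) add -ast.
The other pattern: stems whose last vowel is 'o' or 'u' delete the last vowel and add -um.
So towsis → towsisast.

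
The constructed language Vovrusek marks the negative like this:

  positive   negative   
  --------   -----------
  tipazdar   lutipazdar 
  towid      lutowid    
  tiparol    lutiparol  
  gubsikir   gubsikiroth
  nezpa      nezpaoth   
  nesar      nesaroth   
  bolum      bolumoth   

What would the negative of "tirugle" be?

tipazdar and gubsikir both end in -r yet inflect differently (lutipazdar, gubsikiroth), so the final letter is not what conditions the rule; the first letter is.
"tirugle" begins with t-. The stems beginning with t- (tipazdar → lutipazdar, towid → lutowid, tiparol → lutiparol) add the prefix lu-.
The other pattern: stems beginning with b-, g- or n- add -oth.
So tirugle → lutirugle.

lutirugle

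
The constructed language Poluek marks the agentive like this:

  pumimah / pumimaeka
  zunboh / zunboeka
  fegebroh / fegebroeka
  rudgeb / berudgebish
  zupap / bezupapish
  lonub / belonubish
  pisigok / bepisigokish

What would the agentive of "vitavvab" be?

"vitavvab" ends in -b. The stems ending in -b (rudgeb → berudgebish, lonub → belonubish) add be- … -ish around the stem.
So vitavvab → bevitavvabish.

bevitavvabish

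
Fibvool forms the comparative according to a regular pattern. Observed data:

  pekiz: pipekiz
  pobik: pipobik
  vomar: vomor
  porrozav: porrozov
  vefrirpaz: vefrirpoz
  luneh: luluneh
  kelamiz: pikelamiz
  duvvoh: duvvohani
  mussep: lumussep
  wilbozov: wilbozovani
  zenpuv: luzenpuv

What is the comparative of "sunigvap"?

wilbozov and porrozav both end in -v yet inflect differently (wilbozovani, porrozov), so the final letter is not what conditions the rule; the last vowel is.
"sunigvap" has last vowel 'a'. The stems whose last vowel is 'a' (porrozav → porrozov, vefrirpaz → vefrirpoz, vomar → vomor) change the last vowel to 'o'.
The other patterns: stems whose last vowel is 'o' add -ani; stems whose last vowel is 'i' add the prefix pi-; stems whose last vowel is 'e' or 'u' add the prefix lu-.
So sunigvap → sunigvop.

sunigvop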